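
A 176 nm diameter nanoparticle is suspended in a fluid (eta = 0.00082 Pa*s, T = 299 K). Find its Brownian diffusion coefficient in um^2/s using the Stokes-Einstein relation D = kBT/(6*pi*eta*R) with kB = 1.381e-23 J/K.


Radius R = 176/2 = 88 nm = 8.8e-08 m
D = kB*T / (6*pi*eta*R)
D = 1.381e-23 * 299 / (6 * pi * 0.00082 * 8.8e-08)
D = 3.03576e-12 m^2/s = 3.036 um^2/s

3.036


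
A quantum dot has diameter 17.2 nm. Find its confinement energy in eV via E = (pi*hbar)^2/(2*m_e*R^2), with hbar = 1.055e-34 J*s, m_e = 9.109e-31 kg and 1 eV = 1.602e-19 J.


Radius R = 17.2/2 = 8.6 nm = 8.6e-09 m
E = (pi * 1.055e-34)^2 / (2 * 9.109e-31 * (8.6e-09)^2)
E(J) = 8.15281e-22
E = E(J) / 1.602e-19 = 0.0051 eV

0.0051


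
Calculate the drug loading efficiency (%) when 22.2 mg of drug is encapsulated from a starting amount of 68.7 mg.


Drug loading efficiency = (drug loaded / drug initial) * 100
DLE = 22.2 / 68.7 * 100
DLE = 0.3231 * 100
DLE = 32.31%

32.31


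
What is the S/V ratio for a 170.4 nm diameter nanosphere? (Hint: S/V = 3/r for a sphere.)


Radius r = 170.4/2 = 85.2 nm
S/V = 3 / r = 3 / 85.2
S/V = 0.0352 nm^-1

0.0352


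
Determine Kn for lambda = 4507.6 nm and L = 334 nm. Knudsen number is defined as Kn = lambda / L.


Knudsen number Kn = lambda / L
Kn = 4507.6 / 334
Kn = 13.4958

13.4958


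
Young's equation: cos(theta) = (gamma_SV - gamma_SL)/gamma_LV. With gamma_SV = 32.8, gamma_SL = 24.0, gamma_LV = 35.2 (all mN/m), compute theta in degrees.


cos(theta) = (gamma_SV - gamma_SL) / gamma_LV
cos(theta) = (32.8 - 24.0) / 35.2
cos(theta) = 0.25
theta = arccos(0.25) = 75.52 degrees

75.52


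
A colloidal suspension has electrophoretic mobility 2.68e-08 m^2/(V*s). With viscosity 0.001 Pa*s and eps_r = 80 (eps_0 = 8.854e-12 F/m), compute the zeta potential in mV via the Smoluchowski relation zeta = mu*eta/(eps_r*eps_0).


Smoluchowski equation: zeta = mu * eta / (eps_r * eps_0)
zeta = 2.68e-08 * 0.001 / (80 * 8.854e-12)
zeta = 0.037836 V = 37.84 mV

37.84


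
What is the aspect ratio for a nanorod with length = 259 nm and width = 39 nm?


Aspect ratio AR = length / diameter
AR = 259 / 39
AR = 6.64

6.64


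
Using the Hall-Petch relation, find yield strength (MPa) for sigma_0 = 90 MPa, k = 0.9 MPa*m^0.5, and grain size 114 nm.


d = 114 nm = 1.14e-07 m
sqrt(d) = 0.0003376389
Hall-Petch contribution = k / sqrt(d) = 0.9 / 0.0003376389 = 2665.6 MPa
sigma = sigma_0 + k/sqrt(d) = 90 + 2665.6 = 2755.6 MPa

2755.6


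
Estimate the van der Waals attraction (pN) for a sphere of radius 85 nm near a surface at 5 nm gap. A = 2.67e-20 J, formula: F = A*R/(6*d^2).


Convert to SI: R = 85 nm = 8.5e-08 m, d = 5 nm = 5e-09 m
F = A * R / (6 * d^2)
F = 2.67e-20 * 8.5e-08 / (6 * (5e-09)^2)
F = 1.513e-11 N = 15.13 pN

15.13


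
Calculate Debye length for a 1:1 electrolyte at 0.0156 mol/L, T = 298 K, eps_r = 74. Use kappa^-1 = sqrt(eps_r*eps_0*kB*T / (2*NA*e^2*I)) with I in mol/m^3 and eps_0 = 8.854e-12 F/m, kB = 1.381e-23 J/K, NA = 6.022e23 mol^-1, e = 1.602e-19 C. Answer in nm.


Ionic strength I = 0.0156 * 1^2 * 1000 = 15.6 mol/m^3
kappa^-1 = sqrt(74 * 8.854e-12 * 1.381e-23 * 298 / (2 * 6.022e23 * (1.602e-19)^2 * 15.6))
kappa^-1 = 2.365 nm

2.365


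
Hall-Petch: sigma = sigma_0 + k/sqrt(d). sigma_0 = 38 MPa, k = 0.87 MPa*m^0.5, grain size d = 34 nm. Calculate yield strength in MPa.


d = 34 nm = 3.4e-08 m
sqrt(d) = 0.0001843909
Hall-Petch contribution = k / sqrt(d) = 0.87 / 0.0001843909 = 4718.2 MPa
sigma = sigma_0 + k/sqrt(d) = 38 + 4718.2 = 4756.2 MPa

4756.2


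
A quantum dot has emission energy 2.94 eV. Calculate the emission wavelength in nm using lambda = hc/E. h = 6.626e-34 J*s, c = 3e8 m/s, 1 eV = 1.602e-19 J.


Convert energy: E = 2.94 eV = 2.94 * 1.602e-19 = 4.70988e-19 J
lambda = h*c / E = 6.626e-34 * 3e8 / 4.70988e-19
lambda = 4.22049e-07 m = 422.0 nm

422.0


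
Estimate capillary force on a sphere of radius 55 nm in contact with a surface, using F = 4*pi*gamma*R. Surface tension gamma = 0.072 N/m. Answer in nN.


Convert radius: R = 55 nm = 5.5e-08 m
F = 4 * pi * gamma * R
F = 4 * pi * 0.072 * 5.5e-08
F = 4.97628e-08 N = 49.7628 nN

49.7628


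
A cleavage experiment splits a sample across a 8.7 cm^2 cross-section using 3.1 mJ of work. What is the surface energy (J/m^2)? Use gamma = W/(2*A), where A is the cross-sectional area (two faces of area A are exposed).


Convert: A = 8.7 cm^2 = 0.00087 m^2, W = 3.1 mJ = 0.0031 J
Cleaving exposes two faces of area A, so total new surface = 2*A and gamma = W / (2*A)
gamma = 0.0031 / (2 * 0.00087)
gamma = 1.782 J/m^2

1.782


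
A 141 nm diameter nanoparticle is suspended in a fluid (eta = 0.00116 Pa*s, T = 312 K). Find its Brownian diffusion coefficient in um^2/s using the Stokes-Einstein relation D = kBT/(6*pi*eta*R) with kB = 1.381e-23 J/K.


Radius R = 141/2 = 70.5 nm = 7.05e-08 m
D = kB*T / (6*pi*eta*R)
D = 1.381e-23 * 312 / (6 * pi * 0.00116 * 7.05e-08)
D = 2.79512e-12 m^2/s = 2.795 um^2/s

2.795


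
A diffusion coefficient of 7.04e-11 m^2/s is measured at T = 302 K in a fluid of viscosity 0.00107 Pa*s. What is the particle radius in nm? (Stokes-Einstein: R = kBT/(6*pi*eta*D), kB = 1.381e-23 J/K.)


Stokes-Einstein: R = kB*T / (6*pi*eta*D)
R = 1.381e-23 * 302 / (6 * pi * 0.00107 * 7.04e-11)
R = 2.93726e-09 m = 2.94 nm

2.94


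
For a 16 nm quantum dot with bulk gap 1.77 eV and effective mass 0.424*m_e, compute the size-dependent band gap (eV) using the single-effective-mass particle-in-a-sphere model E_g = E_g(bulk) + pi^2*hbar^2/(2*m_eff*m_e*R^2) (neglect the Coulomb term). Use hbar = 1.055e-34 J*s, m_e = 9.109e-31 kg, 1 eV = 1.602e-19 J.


Radius R = 16/2 nm = 8e-09 m
Confinement energy dE = pi^2 * hbar^2 / (2 * m_eff * m_e * R^2)
dE = pi^2 * (1.055e-34)^2 / (2 * 0.424 * 9.109e-31 * (8e-09)^2) J, divided by 1.602e-19 J/eV
dE = 0.0139 eV
Total band gap = E_g(bulk) + dE = 1.77 + 0.0139 = 1.7839 eV

1.7839


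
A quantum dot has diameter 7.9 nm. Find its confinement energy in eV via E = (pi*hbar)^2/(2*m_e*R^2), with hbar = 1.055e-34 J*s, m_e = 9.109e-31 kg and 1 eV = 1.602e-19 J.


Radius R = 7.9/2 = 3.95 nm = 3.95e-09 m
E = (pi * 1.055e-34)^2 / (2 * 9.109e-31 * (3.95e-09)^2)
E(J) = 3.86465e-21
E = E(J) / 1.602e-19 = 0.0241 eV

0.0241


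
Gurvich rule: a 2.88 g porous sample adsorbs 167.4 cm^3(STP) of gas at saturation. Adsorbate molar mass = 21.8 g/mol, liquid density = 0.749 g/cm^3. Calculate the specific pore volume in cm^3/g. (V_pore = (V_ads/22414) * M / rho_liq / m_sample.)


Moles adsorbed n = V_ads / 22414 = 167.4 / 22414 = 7.468546e-03 mol
Liquid volume V_liq = n * M / rho_liq = 7.468546e-03 * 21.8 / 0.749 = 0.21738 cm^3
Specific pore volume V_pore = V_liq / m_sample = 0.21738 / 2.88
V_pore = 0.0755 cm^3/g

0.0755


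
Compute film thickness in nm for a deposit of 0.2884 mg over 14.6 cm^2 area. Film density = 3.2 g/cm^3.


Convert: m = 0.2884 mg = 2.8840e-07 kg, A = 14.6 cm^2 = 1.4600e-03 m^2, rho = 3.2 g/cm^3 = 3200 kg/m^3
t = m / (A * rho)
t = 2.8840e-07 / (1.4600e-03 * 3200)
t = 6.1729e-08 m = 61.7 nm

61.7


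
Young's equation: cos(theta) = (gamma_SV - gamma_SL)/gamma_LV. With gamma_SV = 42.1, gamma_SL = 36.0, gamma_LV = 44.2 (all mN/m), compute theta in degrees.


cos(theta) = (gamma_SV - gamma_SL) / gamma_LV
cos(theta) = (42.1 - 36.0) / 44.2
cos(theta) = 0.138009
theta = arccos(0.138009) = 82.07 degrees

82.07


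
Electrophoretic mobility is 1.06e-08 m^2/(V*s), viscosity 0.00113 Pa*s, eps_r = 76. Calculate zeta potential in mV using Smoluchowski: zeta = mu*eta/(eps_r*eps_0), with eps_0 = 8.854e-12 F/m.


Smoluchowski equation: zeta = mu * eta / (eps_r * eps_0)
zeta = 1.06e-08 * 0.00113 / (76 * 8.854e-12)
zeta = 0.0178 V = 17.8 mV

17.8


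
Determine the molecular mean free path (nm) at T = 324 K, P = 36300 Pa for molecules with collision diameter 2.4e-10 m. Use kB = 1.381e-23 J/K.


Mean free path: lambda = kB*T / (sqrt(2) * pi * d^2 * P)
lambda = 1.381e-23 * 324 / (sqrt(2) * pi * (2.4e-10)^2 * 36300)
lambda = 4.81665e-07 m
lambda = 481.66 nm

481.66


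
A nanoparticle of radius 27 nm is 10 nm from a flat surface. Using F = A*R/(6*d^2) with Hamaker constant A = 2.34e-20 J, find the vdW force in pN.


Convert to SI: R = 27 nm = 2.7e-08 m, d = 10 nm = 1e-08 m
F = A * R / (6 * d^2)
F = 2.34e-20 * 2.7e-08 / (6 * (1e-08)^2)
F = 1.053e-12 N = 1.053 pN

1.053


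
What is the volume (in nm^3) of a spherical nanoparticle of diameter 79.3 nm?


Radius r = 79.3/2 = 39.65 nm
Volume V = (4/3) * pi * r^3
V = (4/3) * pi * (39.65)^3
V = 261106.8 nm^3

261106.8


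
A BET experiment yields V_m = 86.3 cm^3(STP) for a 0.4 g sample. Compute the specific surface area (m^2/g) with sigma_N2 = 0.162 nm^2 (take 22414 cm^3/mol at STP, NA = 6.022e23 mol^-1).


Number of moles in monolayer = V_m / 22414 = 86.3 / 22414 = 0.00385027
Number of molecules = moles * NA = 0.00385027 * 6.022e23
SA = molecules * sigma / mass
SA = (86.3 / 22414) * 6.022e23 * 0.162e-18 / 0.4
SA = 939.0 m^2/g

939.0


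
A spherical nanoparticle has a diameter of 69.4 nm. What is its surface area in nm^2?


Radius r = 69.4/2 = 34.7 nm
Surface area SA = 4 * pi * r^2
SA = 4 * pi * (34.7)^2
SA = 15131.04 nm^2

15131.04


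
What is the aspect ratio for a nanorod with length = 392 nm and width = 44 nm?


Aspect ratio AR = length / diameter
AR = 392 / 44
AR = 8.91

8.91


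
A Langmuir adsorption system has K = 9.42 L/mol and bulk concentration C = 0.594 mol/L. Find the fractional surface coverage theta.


Langmuir isotherm: theta = K*C / (1 + K*C)
K*C = 9.42 * 0.594 = 5.59548
theta = 5.59548 / (1 + 5.59548) = 5.59548 / 6.59548
theta = 0.8484

0.8484


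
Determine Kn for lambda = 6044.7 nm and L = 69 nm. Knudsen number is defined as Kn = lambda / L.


Knudsen number Kn = lambda / L
Kn = 6044.7 / 69
Kn = 87.6043

87.6043


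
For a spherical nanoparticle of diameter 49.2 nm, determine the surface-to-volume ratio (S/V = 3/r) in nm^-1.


Radius r = 49.2/2 = 24.6 nm
S/V = 3 / r = 3 / 24.6
S/V = 0.122 nm^-1

0.122


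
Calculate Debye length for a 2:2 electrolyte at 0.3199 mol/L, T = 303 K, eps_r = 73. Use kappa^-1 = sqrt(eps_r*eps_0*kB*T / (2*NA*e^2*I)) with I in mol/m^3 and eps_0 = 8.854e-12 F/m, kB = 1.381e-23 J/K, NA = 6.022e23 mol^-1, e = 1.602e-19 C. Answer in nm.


Ionic strength I = 0.3199 * 2^2 * 1000 = 1279.6 mol/m^3
kappa^-1 = sqrt(73 * 8.854e-12 * 1.381e-23 * 303 / (2 * 6.022e23 * (1.602e-19)^2 * 1279.6))
kappa^-1 = 0.261 nm

0.261


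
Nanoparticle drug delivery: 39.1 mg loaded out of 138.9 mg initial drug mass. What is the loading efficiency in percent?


Drug loading efficiency = (drug loaded / drug initial) * 100
DLE = 39.1 / 138.9 * 100
DLE = 0.2815 * 100
DLE = 28.15%

28.15


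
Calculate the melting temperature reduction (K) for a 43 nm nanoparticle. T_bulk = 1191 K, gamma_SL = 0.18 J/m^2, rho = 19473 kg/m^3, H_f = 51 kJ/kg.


Radius R = 43/2 = 21.5 nm = 2.15e-08 m
Convert H_f = 51 kJ/kg = 51000 J/kg
dT = 2 * gamma_SL * T_bulk / (rho * H_f * R)
dT = 2 * 0.18 * 1191 / (19473 * 51000 * 2.15e-08)
dT = 20.1 K

20.1


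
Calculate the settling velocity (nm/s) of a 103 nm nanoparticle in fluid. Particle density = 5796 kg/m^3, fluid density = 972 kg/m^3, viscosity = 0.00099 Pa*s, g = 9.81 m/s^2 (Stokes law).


Radius R = 103/2 nm = 5.15e-08 m
Density difference = 5796 - 972 = 4824 kg/m^3
v = 2 * R^2 * (rho_p - rho_f) * g / (9 * eta)
v = 2 * (5.15e-08)^2 * 4824 * 9.81 / (9 * 0.00099)
v = 2.81736e-08 m/s = 28.1736 nm/s

28.1736


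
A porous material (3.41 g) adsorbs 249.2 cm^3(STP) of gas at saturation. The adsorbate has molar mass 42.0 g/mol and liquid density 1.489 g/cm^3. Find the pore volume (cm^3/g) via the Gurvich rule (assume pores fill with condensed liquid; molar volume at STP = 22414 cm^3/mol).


Moles adsorbed n = V_ads / 22414 = 249.2 / 22414 = 1.111805e-02 mol
Liquid volume V_liq = n * M / rho_liq = 1.111805e-02 * 42.0 / 1.489 = 0.31361 cm^3
Specific pore volume V_pore = V_liq / m_sample = 0.31361 / 3.41
V_pore = 0.092 cm^3/g

0.092


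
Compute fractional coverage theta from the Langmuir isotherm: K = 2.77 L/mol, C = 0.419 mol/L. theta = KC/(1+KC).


Langmuir isotherm: theta = K*C / (1 + K*C)
K*C = 2.77 * 0.419 = 1.16063
theta = 1.16063 / (1 + 1.16063) = 1.16063 / 2.16063
theta = 0.5372

0.5372


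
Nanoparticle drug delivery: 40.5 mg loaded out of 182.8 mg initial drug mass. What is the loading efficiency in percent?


Drug loading efficiency = (drug loaded / drug initial) * 100
DLE = 40.5 / 182.8 * 100
DLE = 0.2216 * 100
DLE = 22.16%

22.16


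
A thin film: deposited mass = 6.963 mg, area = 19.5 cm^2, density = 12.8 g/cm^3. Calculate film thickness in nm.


Convert: m = 6.963 mg = 6.9630e-06 kg, A = 19.5 cm^2 = 1.9500e-03 m^2, rho = 12.8 g/cm^3 = 12800 kg/m^3
t = m / (A * rho)
t = 6.9630e-06 / (1.9500e-03 * 12800)
t = 2.7897e-07 m = 279.0 nm

279.0


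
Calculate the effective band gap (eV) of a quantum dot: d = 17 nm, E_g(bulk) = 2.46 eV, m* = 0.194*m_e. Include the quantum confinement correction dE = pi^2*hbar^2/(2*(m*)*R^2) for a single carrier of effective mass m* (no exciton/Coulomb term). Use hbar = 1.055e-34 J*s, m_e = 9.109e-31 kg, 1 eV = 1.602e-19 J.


Radius R = 17/2 nm = 8.5e-09 m
Confinement energy dE = pi^2 * hbar^2 / (2 * m_eff * m_e * R^2)
dE = pi^2 * (1.055e-34)^2 / (2 * 0.194 * 9.109e-31 * (8.5e-09)^2) J, divided by 1.602e-19 J/eV
dE = 0.0269 eV
Total band gap = E_g(bulk) + dE = 2.46 + 0.0269 = 2.4869 eV

2.4869


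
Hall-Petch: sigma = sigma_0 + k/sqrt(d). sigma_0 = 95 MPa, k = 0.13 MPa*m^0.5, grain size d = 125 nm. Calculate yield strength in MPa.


d = 125 nm = 1.25e-07 m
sqrt(d) = 0.0003535534
Hall-Petch contribution = k / sqrt(d) = 0.13 / 0.0003535534 = 367.7 MPa
sigma = sigma_0 + k/sqrt(d) = 95 + 367.7 = 462.7 MPa

462.7


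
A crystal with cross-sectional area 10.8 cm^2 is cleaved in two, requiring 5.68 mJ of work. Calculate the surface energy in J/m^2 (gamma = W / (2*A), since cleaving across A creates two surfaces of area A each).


Convert: A = 10.8 cm^2 = 0.00108 m^2, W = 5.68 mJ = 0.00568 J
Cleaving exposes two faces of area A, so total new surface = 2*A and gamma = W / (2*A)
gamma = 0.00568 / (2 * 0.00108)
gamma = 2.63 J/m^2

2.63


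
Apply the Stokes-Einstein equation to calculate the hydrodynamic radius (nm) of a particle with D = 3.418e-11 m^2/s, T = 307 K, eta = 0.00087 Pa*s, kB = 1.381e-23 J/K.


Stokes-Einstein: R = kB*T / (6*pi*eta*D)
R = 1.381e-23 * 307 / (6 * pi * 0.00087 * 3.418e-11)
R = 7.56379e-09 m = 7.56 nm

7.56


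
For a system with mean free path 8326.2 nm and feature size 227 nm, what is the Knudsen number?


Knudsen number Kn = lambda / L
Kn = 8326.2 / 227
Kn = 36.6793

36.6793


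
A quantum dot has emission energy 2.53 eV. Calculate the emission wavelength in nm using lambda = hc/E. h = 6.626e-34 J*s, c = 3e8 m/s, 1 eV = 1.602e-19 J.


Convert energy: E = 2.53 eV = 2.53 * 1.602e-19 = 4.05306e-19 J
lambda = h*c / E = 6.626e-34 * 3e8 / 4.05306e-19
lambda = 4.90444e-07 m = 490.4 nm

490.4


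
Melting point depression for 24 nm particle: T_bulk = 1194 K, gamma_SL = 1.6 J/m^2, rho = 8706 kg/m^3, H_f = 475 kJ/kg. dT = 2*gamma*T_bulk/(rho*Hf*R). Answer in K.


Radius R = 24/2 = 12 nm = 1.2e-08 m
Convert H_f = 475 kJ/kg = 475000 J/kg
dT = 2 * gamma_SL * T_bulk / (rho * H_f * R)
dT = 2 * 1.6 * 1194 / (8706 * 475000 * 1.2e-08)
dT = 77.0 K

77.0


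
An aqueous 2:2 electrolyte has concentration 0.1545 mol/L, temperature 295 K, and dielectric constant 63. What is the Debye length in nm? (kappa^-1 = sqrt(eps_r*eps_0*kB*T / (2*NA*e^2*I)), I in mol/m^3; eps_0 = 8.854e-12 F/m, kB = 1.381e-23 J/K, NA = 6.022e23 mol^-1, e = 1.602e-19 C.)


Ionic strength I = 0.1545 * 2^2 * 1000 = 618 mol/m^3
kappa^-1 = sqrt(63 * 8.854e-12 * 1.381e-23 * 295 / (2 * 6.022e23 * (1.602e-19)^2 * 618))
kappa^-1 = 0.345 nm

0.345


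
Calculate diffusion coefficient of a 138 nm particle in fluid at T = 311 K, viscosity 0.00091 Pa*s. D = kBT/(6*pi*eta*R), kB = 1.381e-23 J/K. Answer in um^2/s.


Radius R = 138/2 = 69 nm = 6.9e-08 m
D = kB*T / (6*pi*eta*R)
D = 1.381e-23 * 311 / (6 * pi * 0.00091 * 6.9e-08)
D = 3.6288e-12 m^2/s = 3.629 um^2/s

3.629


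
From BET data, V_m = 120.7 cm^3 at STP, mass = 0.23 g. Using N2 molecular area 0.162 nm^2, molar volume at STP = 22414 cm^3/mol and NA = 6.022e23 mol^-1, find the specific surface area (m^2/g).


Number of moles in monolayer = V_m / 22414 = 120.7 / 22414 = 0.00538503
Number of molecules = moles * NA = 0.00538503 * 6.022e23
SA = molecules * sigma / mass
SA = (120.7 / 22414) * 6.022e23 * 0.162e-18 / 0.23
SA = 2284.1 m^2/g

2284.1


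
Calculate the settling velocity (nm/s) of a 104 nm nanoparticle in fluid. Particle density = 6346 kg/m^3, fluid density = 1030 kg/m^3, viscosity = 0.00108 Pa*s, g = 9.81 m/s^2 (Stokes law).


Radius R = 104/2 nm = 5.2e-08 m
Density difference = 6346 - 1030 = 5316 kg/m^3
v = 2 * R^2 * (rho_p - rho_f) * g / (9 * eta)
v = 2 * (5.2e-08)^2 * 5316 * 9.81 / (9 * 0.00108)
v = 2.90151e-08 m/s = 29.0151 nm/s

29.0151


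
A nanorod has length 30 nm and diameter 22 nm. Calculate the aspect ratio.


Aspect ratio AR = length / diameter
AR = 30 / 22
AR = 1.36

1.36


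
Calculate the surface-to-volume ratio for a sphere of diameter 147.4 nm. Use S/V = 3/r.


Radius r = 147.4/2 = 73.7 nm
S/V = 3 / r = 3 / 73.7
S/V = 0.0407 nm^-1

0.0407


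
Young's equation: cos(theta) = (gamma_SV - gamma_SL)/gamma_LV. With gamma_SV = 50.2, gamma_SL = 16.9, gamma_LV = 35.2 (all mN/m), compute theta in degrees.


cos(theta) = (gamma_SV - gamma_SL) / gamma_LV
cos(theta) = (50.2 - 16.9) / 35.2
cos(theta) = 0.946023
theta = arccos(0.946023) = 18.91 degrees

18.91


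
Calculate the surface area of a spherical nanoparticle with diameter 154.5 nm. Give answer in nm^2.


Radius r = 154.5/2 = 77.25 nm
Surface area SA = 4 * pi * r^2
SA = 4 * pi * (77.25)^2
SA = 74990.6 nm^2

74990.6


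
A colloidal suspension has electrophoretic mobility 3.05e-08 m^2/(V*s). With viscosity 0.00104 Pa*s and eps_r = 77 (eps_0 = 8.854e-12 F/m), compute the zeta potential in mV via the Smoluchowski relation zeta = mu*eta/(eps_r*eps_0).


Smoluchowski equation: zeta = mu * eta / (eps_r * eps_0)
zeta = 3.05e-08 * 0.00104 / (77 * 8.854e-12)
zeta = 0.046527 V = 46.53 mV

46.53


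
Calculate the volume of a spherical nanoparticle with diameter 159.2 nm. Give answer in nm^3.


Radius r = 159.2/2 = 79.6 nm
Volume V = (4/3) * pi * r^3
V = (4/3) * pi * (79.6)^3
V = 2112651.26 nm^3

2112651.26


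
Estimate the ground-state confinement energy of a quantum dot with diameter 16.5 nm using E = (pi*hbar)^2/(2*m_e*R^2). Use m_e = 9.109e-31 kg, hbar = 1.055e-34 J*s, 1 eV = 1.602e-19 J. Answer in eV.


Radius R = 16.5/2 = 8.25 nm = 8.25e-09 m
E = (pi * 1.055e-34)^2 / (2 * 9.109e-31 * (8.25e-09)^2)
E(J) = 8.85923e-22
E = E(J) / 1.602e-19 = 0.0055 eV

0.0055


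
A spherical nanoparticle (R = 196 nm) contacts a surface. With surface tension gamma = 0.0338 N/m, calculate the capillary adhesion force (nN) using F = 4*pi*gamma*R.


Convert radius: R = 196 nm = 1.96e-07 m
F = 4 * pi * gamma * R
F = 4 * pi * 0.0338 * 1.96e-07
F = 8.32497e-08 N = 83.2497 nN

83.2497


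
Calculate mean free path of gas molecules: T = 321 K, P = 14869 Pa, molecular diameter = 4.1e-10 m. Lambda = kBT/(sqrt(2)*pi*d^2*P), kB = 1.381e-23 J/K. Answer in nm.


Mean free path: lambda = kB*T / (sqrt(2) * pi * d^2 * P)
lambda = 1.381e-23 * 321 / (sqrt(2) * pi * (4.1e-10)^2 * 14869)
lambda = 3.99194e-07 m
lambda = 399.19 nm

399.19


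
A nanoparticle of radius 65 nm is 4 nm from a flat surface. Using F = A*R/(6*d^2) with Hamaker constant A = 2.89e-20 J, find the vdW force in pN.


Convert to SI: R = 65 nm = 6.5e-08 m, d = 4 nm = 4e-09 m
F = A * R / (6 * d^2)
F = 2.89e-20 * 6.5e-08 / (6 * (4e-09)^2)
F = 1.95677e-11 N = 19.568 pN

19.568


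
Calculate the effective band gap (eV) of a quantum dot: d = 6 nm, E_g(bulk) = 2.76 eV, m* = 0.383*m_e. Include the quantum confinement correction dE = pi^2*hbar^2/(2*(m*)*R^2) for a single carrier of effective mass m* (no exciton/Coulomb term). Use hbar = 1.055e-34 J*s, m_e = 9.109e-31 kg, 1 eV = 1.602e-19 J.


Radius R = 6/2 nm = 3e-09 m
Confinement energy dE = pi^2 * hbar^2 / (2 * m_eff * m_e * R^2)
dE = pi^2 * (1.055e-34)^2 / (2 * 0.383 * 9.109e-31 * (3e-09)^2) J, divided by 1.602e-19 J/eV
dE = 0.1092 eV
Total band gap = E_g(bulk) + dE = 2.76 + 0.1092 = 2.8692 eV

2.8692


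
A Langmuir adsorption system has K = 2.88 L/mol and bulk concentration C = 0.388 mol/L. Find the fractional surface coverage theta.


Langmuir isotherm: theta = K*C / (1 + K*C)
K*C = 2.88 * 0.388 = 1.11744
theta = 1.11744 / (1 + 1.11744) = 1.11744 / 2.11744
theta = 0.5277

0.5277


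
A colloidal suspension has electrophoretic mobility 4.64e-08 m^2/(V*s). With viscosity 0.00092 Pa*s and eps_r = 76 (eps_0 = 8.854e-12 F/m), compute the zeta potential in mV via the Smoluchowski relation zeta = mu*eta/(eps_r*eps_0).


Smoluchowski equation: zeta = mu * eta / (eps_r * eps_0)
zeta = 4.64e-08 * 0.00092 / (76 * 8.854e-12)
zeta = 0.063438 V = 63.44 mV

63.44


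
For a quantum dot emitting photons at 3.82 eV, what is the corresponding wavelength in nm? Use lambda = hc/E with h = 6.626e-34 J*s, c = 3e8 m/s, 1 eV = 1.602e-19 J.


Convert energy: E = 3.82 eV = 3.82 * 1.602e-19 = 6.11964e-19 J
lambda = h*c / E = 6.626e-34 * 3e8 / 6.11964e-19
lambda = 3.24823e-07 m = 324.8 nm

324.8


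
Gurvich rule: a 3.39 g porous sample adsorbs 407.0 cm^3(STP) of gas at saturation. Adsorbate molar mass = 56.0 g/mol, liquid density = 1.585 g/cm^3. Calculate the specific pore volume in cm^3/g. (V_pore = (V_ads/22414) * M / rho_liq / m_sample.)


Moles adsorbed n = V_ads / 22414 = 407.0 / 22414 = 1.815829e-02 mol
Liquid volume V_liq = n * M / rho_liq = 1.815829e-02 * 56.0 / 1.585 = 0.64155 cm^3
Specific pore volume V_pore = V_liq / m_sample = 0.64155 / 3.39
V_pore = 0.1892 cm^3/g

0.1892


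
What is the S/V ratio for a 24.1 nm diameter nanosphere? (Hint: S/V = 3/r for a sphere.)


Radius r = 24.1/2 = 12.05 nm
S/V = 3 / r = 3 / 12.05
S/V = 0.249 nm^-1

0.249


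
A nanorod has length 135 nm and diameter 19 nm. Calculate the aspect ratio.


Aspect ratio AR = length / diameter
AR = 135 / 19
AR = 7.11

7.11


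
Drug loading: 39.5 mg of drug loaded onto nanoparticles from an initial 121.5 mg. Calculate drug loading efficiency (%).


Drug loading efficiency = (drug loaded / drug initial) * 100
DLE = 39.5 / 121.5 * 100
DLE = 0.3251 * 100
DLE = 32.51%

32.51


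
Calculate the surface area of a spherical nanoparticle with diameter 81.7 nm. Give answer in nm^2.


Radius r = 81.7/2 = 40.85 nm
Surface area SA = 4 * pi * r^2
SA = 4 * pi * (40.85)^2
SA = 20969.79 nm^2

20969.79


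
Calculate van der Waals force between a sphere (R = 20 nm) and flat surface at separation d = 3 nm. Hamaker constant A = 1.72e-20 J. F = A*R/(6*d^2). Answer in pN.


Convert to SI: R = 20 nm = 2e-08 m, d = 3 nm = 3e-09 m
F = A * R / (6 * d^2)
F = 1.72e-20 * 2e-08 / (6 * (3e-09)^2)
F = 6.37037e-12 N = 6.37 pN

6.37


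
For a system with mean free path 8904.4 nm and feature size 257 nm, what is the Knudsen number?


Knudsen number Kn = lambda / L
Kn = 8904.4 / 257
Kn = 34.6475

34.6475


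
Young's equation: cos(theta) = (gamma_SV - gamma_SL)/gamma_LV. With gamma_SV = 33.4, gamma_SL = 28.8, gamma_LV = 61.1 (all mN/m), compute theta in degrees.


cos(theta) = (gamma_SV - gamma_SL) / gamma_LV
cos(theta) = (33.4 - 28.8) / 61.1
cos(theta) = 0.075286
theta = arccos(0.075286) = 85.68 degrees

85.68


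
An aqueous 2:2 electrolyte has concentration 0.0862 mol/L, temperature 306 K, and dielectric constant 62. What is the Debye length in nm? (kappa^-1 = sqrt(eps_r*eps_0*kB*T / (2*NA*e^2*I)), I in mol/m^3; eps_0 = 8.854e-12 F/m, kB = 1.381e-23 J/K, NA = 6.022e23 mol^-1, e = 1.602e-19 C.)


Ionic strength I = 0.0862 * 2^2 * 1000 = 344.8 mol/m^3
kappa^-1 = sqrt(62 * 8.854e-12 * 1.381e-23 * 306 / (2 * 6.022e23 * (1.602e-19)^2 * 344.8))
kappa^-1 = 0.467 nm

0.467


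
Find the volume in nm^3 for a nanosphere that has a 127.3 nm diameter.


Radius r = 127.3/2 = 63.65 nm
Volume V = (4/3) * pi * r^3
V = (4/3) * pi * (63.65)^3
V = 1080149.41 nm^3

1080149.41


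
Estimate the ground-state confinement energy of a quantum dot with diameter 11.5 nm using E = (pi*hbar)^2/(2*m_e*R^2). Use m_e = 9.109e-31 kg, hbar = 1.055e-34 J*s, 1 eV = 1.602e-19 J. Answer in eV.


Radius R = 11.5/2 = 5.75 nm = 5.75e-09 m
E = (pi * 1.055e-34)^2 / (2 * 9.109e-31 * (5.75e-09)^2)
E(J) = 1.82376e-21
E = E(J) / 1.602e-19 = 0.0114 eV

0.0114


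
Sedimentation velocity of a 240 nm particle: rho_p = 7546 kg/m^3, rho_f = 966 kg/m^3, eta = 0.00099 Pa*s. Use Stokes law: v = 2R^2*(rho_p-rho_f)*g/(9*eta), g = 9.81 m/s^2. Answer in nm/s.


Radius R = 240/2 nm = 1.2e-07 m
Density difference = 7546 - 966 = 6580 kg/m^3
v = 2 * R^2 * (rho_p - rho_f) * g / (9 * eta)
v = 2 * (1.2e-07)^2 * 6580 * 9.81 / (9 * 0.00099)
v = 2.08646e-07 m/s = 208.6458 nm/s

208.6458


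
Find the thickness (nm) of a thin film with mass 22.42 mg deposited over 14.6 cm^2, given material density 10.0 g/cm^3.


Convert: m = 22.42 mg = 2.2420e-05 kg, A = 14.6 cm^2 = 1.4600e-03 m^2, rho = 10.0 g/cm^3 = 10000 kg/m^3
t = m / (A * rho)
t = 2.2420e-05 / (1.4600e-03 * 10000)
t = 1.5356e-06 m = 1535.6 nm

1535.6


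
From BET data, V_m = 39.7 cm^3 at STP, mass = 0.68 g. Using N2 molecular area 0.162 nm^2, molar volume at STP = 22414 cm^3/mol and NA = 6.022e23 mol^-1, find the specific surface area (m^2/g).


Number of moles in monolayer = V_m / 22414 = 39.7 / 22414 = 0.00177121
Number of molecules = moles * NA = 0.00177121 * 6.022e23
SA = molecules * sigma / mass
SA = (39.7 / 22414) * 6.022e23 * 0.162e-18 / 0.68
SA = 254.1 m^2/g

254.1


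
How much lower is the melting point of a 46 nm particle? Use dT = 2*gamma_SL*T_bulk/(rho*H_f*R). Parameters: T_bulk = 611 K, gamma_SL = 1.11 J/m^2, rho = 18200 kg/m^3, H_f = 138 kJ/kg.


Radius R = 46/2 = 23 nm = 2.3e-08 m
Convert H_f = 138 kJ/kg = 138000 J/kg
dT = 2 * gamma_SL * T_bulk / (rho * H_f * R)
dT = 2 * 1.11 * 611 / (18200 * 138000 * 2.3e-08)
dT = 23.5 K

23.5


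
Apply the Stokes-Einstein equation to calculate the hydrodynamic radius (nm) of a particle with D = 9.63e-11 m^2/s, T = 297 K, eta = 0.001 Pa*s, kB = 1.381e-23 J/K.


Stokes-Einstein: R = kB*T / (6*pi*eta*D)
R = 1.381e-23 * 297 / (6 * pi * 0.001 * 9.63e-11)
R = 2.25955e-09 m = 2.26 nm

2.26


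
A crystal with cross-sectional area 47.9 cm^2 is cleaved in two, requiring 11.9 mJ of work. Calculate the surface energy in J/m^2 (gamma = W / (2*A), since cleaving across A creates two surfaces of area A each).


Convert: A = 47.9 cm^2 = 0.00479 m^2, W = 11.9 mJ = 0.0119 J
Cleaving exposes two faces of area A, so total new surface = 2*A and gamma = W / (2*A)
gamma = 0.0119 / (2 * 0.00479)
gamma = 1.242 J/m^2

1.242


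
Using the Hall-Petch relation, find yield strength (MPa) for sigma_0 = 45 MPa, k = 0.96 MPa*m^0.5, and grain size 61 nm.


d = 61 nm = 6.1e-08 m
sqrt(d) = 0.0002469818
Hall-Petch contribution = k / sqrt(d) = 0.96 / 0.0002469818 = 3886.9 MPa
sigma = sigma_0 + k/sqrt(d) = 45 + 3886.9 = 3931.9 MPa

3931.9


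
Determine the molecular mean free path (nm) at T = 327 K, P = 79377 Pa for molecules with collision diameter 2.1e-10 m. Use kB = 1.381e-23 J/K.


Mean free path: lambda = kB*T / (sqrt(2) * pi * d^2 * P)
lambda = 1.381e-23 * 327 / (sqrt(2) * pi * (2.1e-10)^2 * 79377)
lambda = 2.90364e-07 m
lambda = 290.36 nm

290.36


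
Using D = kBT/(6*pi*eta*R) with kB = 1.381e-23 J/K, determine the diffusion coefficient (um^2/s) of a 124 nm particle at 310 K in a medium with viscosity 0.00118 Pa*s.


Radius R = 124/2 = 62 nm = 6.2e-08 m
D = kB*T / (6*pi*eta*R)
D = 1.381e-23 * 310 / (6 * pi * 0.00118 * 6.2e-08)
D = 3.10442e-12 m^2/s = 3.104 um^2/s

3.104


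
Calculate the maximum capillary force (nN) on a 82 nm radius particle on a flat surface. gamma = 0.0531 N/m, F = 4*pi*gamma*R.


Convert radius: R = 82 nm = 8.2e-08 m
F = 4 * pi * gamma * R
F = 4 * pi * 0.0531 * 8.2e-08
F = 5.47165e-08 N = 54.7165 nN

54.7165


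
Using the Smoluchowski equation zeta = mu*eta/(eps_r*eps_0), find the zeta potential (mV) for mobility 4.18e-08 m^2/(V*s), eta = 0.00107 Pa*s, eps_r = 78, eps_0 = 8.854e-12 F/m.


Smoluchowski equation: zeta = mu * eta / (eps_r * eps_0)
zeta = 4.18e-08 * 0.00107 / (78 * 8.854e-12)
zeta = 0.064763 V = 64.76 mV

64.76


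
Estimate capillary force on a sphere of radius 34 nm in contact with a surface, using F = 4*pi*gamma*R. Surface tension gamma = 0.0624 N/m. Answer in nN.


Convert radius: R = 34 nm = 3.4e-08 m
F = 4 * pi * gamma * R
F = 4 * pi * 0.0624 * 3.4e-08
F = 2.66608e-08 N = 26.6608 nN

26.6608


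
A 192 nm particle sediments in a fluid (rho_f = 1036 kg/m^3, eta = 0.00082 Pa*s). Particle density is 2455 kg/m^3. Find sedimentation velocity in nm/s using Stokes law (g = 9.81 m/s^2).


Radius R = 192/2 nm = 9.6e-08 m
Density difference = 2455 - 1036 = 1419 kg/m^3
v = 2 * R^2 * (rho_p - rho_f) * g / (9 * eta)
v = 2 * (9.6e-08)^2 * 1419 * 9.81 / (9 * 0.00082)
v = 3.4767e-08 m/s = 34.767 nm/s

34.767


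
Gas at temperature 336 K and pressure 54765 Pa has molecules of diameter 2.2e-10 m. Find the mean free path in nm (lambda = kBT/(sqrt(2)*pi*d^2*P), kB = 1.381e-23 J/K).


Mean free path: lambda = kB*T / (sqrt(2) * pi * d^2 * P)
lambda = 1.381e-23 * 336 / (sqrt(2) * pi * (2.2e-10)^2 * 54765)
lambda = 3.94021e-07 m
lambda = 394.02 nm

394.02


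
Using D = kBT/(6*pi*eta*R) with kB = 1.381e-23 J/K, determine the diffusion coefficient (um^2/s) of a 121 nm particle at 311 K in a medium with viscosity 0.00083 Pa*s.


Radius R = 121/2 = 60.5 nm = 6.05e-08 m
D = kB*T / (6*pi*eta*R)
D = 1.381e-23 * 311 / (6 * pi * 0.00083 * 6.05e-08)
D = 4.53753e-12 m^2/s = 4.538 um^2/s

4.538


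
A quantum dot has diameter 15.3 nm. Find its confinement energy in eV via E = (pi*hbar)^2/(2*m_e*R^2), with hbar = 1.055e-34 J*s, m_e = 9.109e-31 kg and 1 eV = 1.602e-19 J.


Radius R = 15.3/2 = 7.65 nm = 7.65e-09 m
E = (pi * 1.055e-34)^2 / (2 * 9.109e-31 * (7.65e-09)^2)
E(J) = 1.03034e-21
E = E(J) / 1.602e-19 = 0.0064 eV

0.0064


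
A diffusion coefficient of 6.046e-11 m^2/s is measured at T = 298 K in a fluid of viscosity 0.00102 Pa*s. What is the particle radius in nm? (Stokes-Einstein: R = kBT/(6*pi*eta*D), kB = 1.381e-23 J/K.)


Stokes-Einstein: R = kB*T / (6*pi*eta*D)
R = 1.381e-23 * 298 / (6 * pi * 0.00102 * 6.046e-11)
R = 3.5403e-09 m = 3.54 nm

3.54


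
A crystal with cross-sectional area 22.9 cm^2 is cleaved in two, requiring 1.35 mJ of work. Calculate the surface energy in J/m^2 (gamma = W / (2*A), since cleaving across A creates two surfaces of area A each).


Convert: A = 22.9 cm^2 = 0.00229 m^2, W = 1.35 mJ = 0.00135 J
Cleaving exposes two faces of area A, so total new surface = 2*A and gamma = W / (2*A)
gamma = 0.00135 / (2 * 0.00229)
gamma = 0.295 J/m^2

0.295


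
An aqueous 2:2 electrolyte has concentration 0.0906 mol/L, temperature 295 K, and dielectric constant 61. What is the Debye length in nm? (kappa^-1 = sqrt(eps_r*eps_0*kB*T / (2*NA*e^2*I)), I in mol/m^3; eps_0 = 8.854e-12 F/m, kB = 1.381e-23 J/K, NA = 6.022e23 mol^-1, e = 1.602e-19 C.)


Ionic strength I = 0.0906 * 2^2 * 1000 = 362.4 mol/m^3
kappa^-1 = sqrt(61 * 8.854e-12 * 1.381e-23 * 295 / (2 * 6.022e23 * (1.602e-19)^2 * 362.4))
kappa^-1 = 0.443 nm

0.443


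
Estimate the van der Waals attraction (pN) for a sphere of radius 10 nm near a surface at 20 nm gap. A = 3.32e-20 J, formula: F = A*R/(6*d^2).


Convert to SI: R = 10 nm = 1e-08 m, d = 20 nm = 2e-08 m
F = A * R / (6 * d^2)
F = 3.32e-20 * 1e-08 / (6 * (2e-08)^2)
F = 1.38333e-13 N = 0.138 pN

0.138


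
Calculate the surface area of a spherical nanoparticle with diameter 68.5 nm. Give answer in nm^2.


Radius r = 68.5/2 = 34.25 nm
Surface area SA = 4 * pi * r^2
SA = 4 * pi * (34.25)^2
SA = 14741.14 nm^2

14741.14


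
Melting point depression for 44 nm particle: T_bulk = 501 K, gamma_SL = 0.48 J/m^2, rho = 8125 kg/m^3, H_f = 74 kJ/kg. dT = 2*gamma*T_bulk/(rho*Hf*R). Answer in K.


Radius R = 44/2 = 22 nm = 2.2e-08 m
Convert H_f = 74 kJ/kg = 74000 J/kg
dT = 2 * gamma_SL * T_bulk / (rho * H_f * R)
dT = 2 * 0.48 * 501 / (8125 * 74000 * 2.2e-08)
dT = 36.4 K

36.4


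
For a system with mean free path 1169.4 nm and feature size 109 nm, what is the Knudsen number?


Knudsen number Kn = lambda / L
Kn = 1169.4 / 109
Kn = 10.7284

10.7284


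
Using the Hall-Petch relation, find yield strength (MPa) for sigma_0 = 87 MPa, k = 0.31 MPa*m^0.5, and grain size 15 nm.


d = 15 nm = 1.5e-08 m
sqrt(d) = 0.0001224745
Hall-Petch contribution = k / sqrt(d) = 0.31 / 0.0001224745 = 2531.1 MPa
sigma = sigma_0 + k/sqrt(d) = 87 + 2531.1 = 2618.1 MPa

2618.1


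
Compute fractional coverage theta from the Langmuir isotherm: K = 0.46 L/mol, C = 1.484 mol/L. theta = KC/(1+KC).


Langmuir isotherm: theta = K*C / (1 + K*C)
K*C = 0.46 * 1.484 = 0.68264
theta = 0.68264 / (1 + 0.68264) = 0.68264 / 1.68264
theta = 0.4057

0.4057


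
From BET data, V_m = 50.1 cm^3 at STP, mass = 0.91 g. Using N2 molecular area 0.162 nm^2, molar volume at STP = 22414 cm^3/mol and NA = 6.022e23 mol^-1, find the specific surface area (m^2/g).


Number of moles in monolayer = V_m / 22414 = 50.1 / 22414 = 0.00223521
Number of molecules = moles * NA = 0.00223521 * 6.022e23
SA = molecules * sigma / mass
SA = (50.1 / 22414) * 6.022e23 * 0.162e-18 / 0.91
SA = 239.6 m^2/g

239.6


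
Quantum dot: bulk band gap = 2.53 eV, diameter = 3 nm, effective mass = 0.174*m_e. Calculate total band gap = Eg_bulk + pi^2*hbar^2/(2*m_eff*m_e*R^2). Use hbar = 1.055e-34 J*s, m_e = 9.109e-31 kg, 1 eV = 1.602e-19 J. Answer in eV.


Radius R = 3/2 nm = 1.5e-09 m
Confinement energy dE = pi^2 * hbar^2 / (2 * m_eff * m_e * R^2)
dE = pi^2 * (1.055e-34)^2 / (2 * 0.174 * 9.109e-31 * (1.5e-09)^2) J, divided by 1.602e-19 J/eV
dE = 0.9614 eV
Total band gap = E_g(bulk) + dE = 2.53 + 0.9614 = 3.4914 eV

3.4914


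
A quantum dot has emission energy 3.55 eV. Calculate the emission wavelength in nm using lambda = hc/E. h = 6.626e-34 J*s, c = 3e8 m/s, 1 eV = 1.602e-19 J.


Convert energy: E = 3.55 eV = 3.55 * 1.602e-19 = 5.6871e-19 J
lambda = h*c / E = 6.626e-34 * 3e8 / 5.6871e-19
lambda = 3.49528e-07 m = 349.5 nm

349.5


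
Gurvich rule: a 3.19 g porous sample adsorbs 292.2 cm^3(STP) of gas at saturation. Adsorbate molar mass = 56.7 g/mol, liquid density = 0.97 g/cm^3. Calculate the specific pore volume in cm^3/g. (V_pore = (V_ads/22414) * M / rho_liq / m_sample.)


Moles adsorbed n = V_ads / 22414 = 292.2 / 22414 = 1.303650e-02 mol
Liquid volume V_liq = n * M / rho_liq = 1.303650e-02 * 56.7 / 0.97 = 0.76203 cm^3
Specific pore volume V_pore = V_liq / m_sample = 0.76203 / 3.19
V_pore = 0.2389 cm^3/g

0.2389


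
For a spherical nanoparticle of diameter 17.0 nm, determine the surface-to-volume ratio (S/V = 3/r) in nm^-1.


Radius r = 17.0/2 = 8.5 nm
S/V = 3 / r = 3 / 8.5
S/V = 0.3529 nm^-1

0.3529


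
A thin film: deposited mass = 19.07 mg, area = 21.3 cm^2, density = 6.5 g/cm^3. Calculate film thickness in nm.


Convert: m = 19.07 mg = 1.9070e-05 kg, A = 21.3 cm^2 = 2.1300e-03 m^2, rho = 6.5 g/cm^3 = 6500 kg/m^3
t = m / (A * rho)
t = 1.9070e-05 / (2.1300e-03 * 6500)
t = 1.3774e-06 m = 1377.4 nm

1377.4


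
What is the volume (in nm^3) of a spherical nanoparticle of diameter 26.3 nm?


Radius r = 26.3/2 = 13.15 nm
Volume V = (4/3) * pi * r^3
V = (4/3) * pi * (13.15)^3
V = 9525.02 nm^3

9525.02


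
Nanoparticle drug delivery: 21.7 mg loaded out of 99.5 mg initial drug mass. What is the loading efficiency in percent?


Drug loading efficiency = (drug loaded / drug initial) * 100
DLE = 21.7 / 99.5 * 100
DLE = 0.2181 * 100
DLE = 21.81%

21.81


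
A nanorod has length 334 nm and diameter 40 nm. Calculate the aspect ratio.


Aspect ratio AR = length / diameter
AR = 334 / 40
AR = 8.35

8.35


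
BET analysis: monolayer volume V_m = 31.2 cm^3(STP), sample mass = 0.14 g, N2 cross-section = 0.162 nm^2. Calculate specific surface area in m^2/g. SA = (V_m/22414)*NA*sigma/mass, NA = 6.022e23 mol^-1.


Number of moles in monolayer = V_m / 22414 = 31.2 / 22414 = 0.00139199
Number of molecules = moles * NA = 0.00139199 * 6.022e23
SA = molecules * sigma / mass
SA = (31.2 / 22414) * 6.022e23 * 0.162e-18 / 0.14
SA = 970.0 m^2/g

970.0


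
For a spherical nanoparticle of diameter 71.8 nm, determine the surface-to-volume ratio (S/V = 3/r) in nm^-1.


Radius r = 71.8/2 = 35.9 nm
S/V = 3 / r = 3 / 35.9
S/V = 0.0836 nm^-1

0.0836


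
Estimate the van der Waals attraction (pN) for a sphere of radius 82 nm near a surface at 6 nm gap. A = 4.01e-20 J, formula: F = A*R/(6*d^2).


Convert to SI: R = 82 nm = 8.2e-08 m, d = 6 nm = 6e-09 m
F = A * R / (6 * d^2)
F = 4.01e-20 * 8.2e-08 / (6 * (6e-09)^2)
F = 1.52231e-11 N = 15.223 pN

15.223


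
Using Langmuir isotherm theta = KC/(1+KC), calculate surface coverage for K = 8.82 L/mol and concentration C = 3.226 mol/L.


Langmuir isotherm: theta = K*C / (1 + K*C)
K*C = 8.82 * 3.226 = 28.45332
theta = 28.45332 / (1 + 28.45332) = 28.45332 / 29.45332
theta = 0.966

0.966


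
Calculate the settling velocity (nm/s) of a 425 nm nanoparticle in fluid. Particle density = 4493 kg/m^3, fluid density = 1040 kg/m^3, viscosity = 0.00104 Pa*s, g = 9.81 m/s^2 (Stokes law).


Radius R = 425/2 nm = 2.125e-07 m
Density difference = 4493 - 1040 = 3453 kg/m^3
v = 2 * R^2 * (rho_p - rho_f) * g / (9 * eta)
v = 2 * (2.125e-07)^2 * 3453 * 9.81 / (9 * 0.00104)
v = 3.26842e-07 m/s = 326.8418 nm/s

326.8418


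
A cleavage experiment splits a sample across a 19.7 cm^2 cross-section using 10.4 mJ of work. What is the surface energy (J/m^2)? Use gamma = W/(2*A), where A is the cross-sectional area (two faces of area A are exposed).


Convert: A = 19.7 cm^2 = 0.00197 m^2, W = 10.4 mJ = 0.0104 J
Cleaving exposes two faces of area A, so total new surface = 2*A and gamma = W / (2*A)
gamma = 0.0104 / (2 * 0.00197)
gamma = 2.64 J/m^2

2.64


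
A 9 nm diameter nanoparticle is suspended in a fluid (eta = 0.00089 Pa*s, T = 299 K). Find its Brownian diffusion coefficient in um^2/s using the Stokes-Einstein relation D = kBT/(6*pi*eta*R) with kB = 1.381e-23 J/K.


Radius R = 9/2 = 4.5 nm = 4.5e-09 m
D = kB*T / (6*pi*eta*R)
D = 1.381e-23 * 299 / (6 * pi * 0.00089 * 4.5e-09)
D = 5.46967e-11 m^2/s = 54.697 um^2/s

54.697


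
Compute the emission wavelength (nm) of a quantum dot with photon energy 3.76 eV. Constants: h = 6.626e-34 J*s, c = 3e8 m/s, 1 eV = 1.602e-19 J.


Convert energy: E = 3.76 eV = 3.76 * 1.602e-19 = 6.02352e-19 J
lambda = h*c / E = 6.626e-34 * 3e8 / 6.02352e-19
lambda = 3.30006e-07 m = 330.0 nm

330.0


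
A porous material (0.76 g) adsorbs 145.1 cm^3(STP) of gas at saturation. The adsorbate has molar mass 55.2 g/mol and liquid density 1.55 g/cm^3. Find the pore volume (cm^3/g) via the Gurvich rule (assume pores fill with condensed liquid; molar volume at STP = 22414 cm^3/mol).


Moles adsorbed n = V_ads / 22414 = 145.1 / 22414 = 6.473633e-03 mol
Liquid volume V_liq = n * M / rho_liq = 6.473633e-03 * 55.2 / 1.55 = 0.23054 cm^3
Specific pore volume V_pore = V_liq / m_sample = 0.23054 / 0.76
V_pore = 0.3033 cm^3/g

0.3033


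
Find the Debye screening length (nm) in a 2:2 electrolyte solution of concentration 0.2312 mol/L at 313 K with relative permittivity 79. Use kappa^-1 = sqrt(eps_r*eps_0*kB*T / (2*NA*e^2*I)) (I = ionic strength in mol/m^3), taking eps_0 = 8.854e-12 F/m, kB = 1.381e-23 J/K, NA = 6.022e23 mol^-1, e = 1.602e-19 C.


Ionic strength I = 0.2312 * 2^2 * 1000 = 924.8 mol/m^3
kappa^-1 = sqrt(79 * 8.854e-12 * 1.381e-23 * 313 / (2 * 6.022e23 * (1.602e-19)^2 * 924.8))
kappa^-1 = 0.325 nm

0.325


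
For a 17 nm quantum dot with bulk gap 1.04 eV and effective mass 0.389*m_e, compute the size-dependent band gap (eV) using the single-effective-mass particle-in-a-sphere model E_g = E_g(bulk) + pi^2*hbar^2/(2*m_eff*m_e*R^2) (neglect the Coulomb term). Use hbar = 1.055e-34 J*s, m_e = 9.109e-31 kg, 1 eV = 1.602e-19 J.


Radius R = 17/2 nm = 8.5e-09 m
Confinement energy dE = pi^2 * hbar^2 / (2 * m_eff * m_e * R^2)
dE = pi^2 * (1.055e-34)^2 / (2 * 0.389 * 9.109e-31 * (8.5e-09)^2) J, divided by 1.602e-19 J/eV
dE = 0.0134 eV
Total band gap = E_g(bulk) + dE = 1.04 + 0.0134 = 1.0534 eV

1.0534
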